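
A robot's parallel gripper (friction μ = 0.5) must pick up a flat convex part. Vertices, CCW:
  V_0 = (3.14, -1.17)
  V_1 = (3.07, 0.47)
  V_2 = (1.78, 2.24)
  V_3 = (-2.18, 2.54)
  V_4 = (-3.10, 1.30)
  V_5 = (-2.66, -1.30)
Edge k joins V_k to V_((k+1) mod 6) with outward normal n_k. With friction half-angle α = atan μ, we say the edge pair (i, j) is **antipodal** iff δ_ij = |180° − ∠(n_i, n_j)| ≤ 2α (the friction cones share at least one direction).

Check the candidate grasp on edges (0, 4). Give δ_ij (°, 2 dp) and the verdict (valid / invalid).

α = atan 0.5 = 26.57°;  2α = 53.13°
edge 0: e_0 = (-0.07, +1.64);  n_0 = (+0.9991, +0.0426)
edge 4: e_4 = (+0.44, -2.60);  n_4 = (-0.9860, -0.1669)
∠(n_0, n_4) = 172.84°
δ = |180° − 172.84°| = 7.16°
7.16° ≤ 2α = 53.13°  →  valid

δ = 7.16°, valid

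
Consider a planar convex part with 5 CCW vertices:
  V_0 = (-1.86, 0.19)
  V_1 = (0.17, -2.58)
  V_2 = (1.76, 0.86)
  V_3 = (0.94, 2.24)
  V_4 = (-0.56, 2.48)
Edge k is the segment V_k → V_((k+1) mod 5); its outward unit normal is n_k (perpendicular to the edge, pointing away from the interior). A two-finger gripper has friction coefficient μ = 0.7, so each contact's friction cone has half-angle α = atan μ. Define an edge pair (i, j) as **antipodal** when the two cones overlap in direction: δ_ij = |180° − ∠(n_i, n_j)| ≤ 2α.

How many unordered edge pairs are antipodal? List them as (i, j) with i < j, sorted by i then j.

α = atan 0.7 = 34.99°;  2α = 69.98°
n_0 = (-0.8066, -0.5911)
n_1 = (+0.9077, -0.4196)
n_2 = (+0.8597, +0.5108)
n_3 = (+0.1580, +0.9874)
n_4 = (-0.8696, +0.4937)
  (0,1): δ = 61.04°  ✓
  (0,2): δ = 5.52°  ✓
  (0,3): δ = 44.67°  ✓
  (0,4): δ = 114.18°  ·
  (1,2): δ = 124.47°  ·
  (1,3): δ = 74.28°  ·
  (1,4): δ = 4.78°  ✓
  (2,3): δ = 129.81°  ·
  (2,4): δ = 60.30°  ✓
  (3,4): δ = 110.49°  ·
antipodal pairs: 5

count = 5; pairs: (0,1), (0,2), (0,3), (1,4), (2,4)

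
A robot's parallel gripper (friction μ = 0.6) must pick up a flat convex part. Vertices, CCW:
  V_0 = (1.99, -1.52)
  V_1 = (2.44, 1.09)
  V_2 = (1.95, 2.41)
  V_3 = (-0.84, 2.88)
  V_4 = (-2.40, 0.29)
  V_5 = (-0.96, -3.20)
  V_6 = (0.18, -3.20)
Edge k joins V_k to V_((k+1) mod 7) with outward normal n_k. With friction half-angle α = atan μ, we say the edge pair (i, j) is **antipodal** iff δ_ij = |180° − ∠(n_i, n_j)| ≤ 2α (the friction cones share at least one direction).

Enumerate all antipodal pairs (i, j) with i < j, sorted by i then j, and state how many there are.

α = atan 0.6 = 30.96°;  2α = 61.93°
n_0 = (+0.9855, -0.1699)
n_1 = (+0.9375, +0.3480)
n_2 = (+0.1661, +0.9861)
n_3 = (-0.8566, +0.5160)
n_4 = (-0.9244, -0.3814)
n_5 = (+0.0000, -1.0000)
n_6 = (+0.6803, -0.7329)
  (0,1): δ = 149.85°  ·
  (0,2): δ = 89.78°  ·
  (0,3): δ = 21.28°  ✓
  (0,4): δ = 32.20°  ✓
  (0,5): δ = 99.78°  ·
  (0,6): δ = 142.65°  ·
  (1,2): δ = 119.93°  ·
  (1,3): δ = 51.43°  ✓
  (1,4): δ = 2.06°  ✓
  (1,5): δ = 69.63°  ·
  (1,6): δ = 112.50°  ·
  (2,3): δ = 111.50°  ·
  (2,4): δ = 58.02°  ✓
  (2,5): δ = 9.56°  ✓
  (2,6): δ = 52.43°  ✓
  (3,4): δ = 126.52°  ·
  (3,5): δ = 58.94°  ✓
  (3,6): δ = 16.07°  ✓
  (4,5): δ = 112.42°  ·
  (4,6): δ = 69.55°  ·
  (5,6): δ = 137.13°  ·
antipodal pairs: 9

count = 9; pairs: (0,3), (0,4), (1,3), (1,4), (2,4), (2,5), (2,6), (3,5), (3,6)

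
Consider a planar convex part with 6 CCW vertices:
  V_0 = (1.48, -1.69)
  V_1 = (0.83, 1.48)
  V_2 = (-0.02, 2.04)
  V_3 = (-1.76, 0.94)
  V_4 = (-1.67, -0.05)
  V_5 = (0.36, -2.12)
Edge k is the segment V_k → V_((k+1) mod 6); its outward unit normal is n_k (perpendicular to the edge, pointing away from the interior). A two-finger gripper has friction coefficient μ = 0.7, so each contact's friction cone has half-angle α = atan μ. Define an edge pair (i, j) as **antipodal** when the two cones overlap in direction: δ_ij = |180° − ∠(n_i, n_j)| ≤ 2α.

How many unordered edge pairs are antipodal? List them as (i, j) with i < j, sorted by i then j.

count = 7; pairs: (0,2), (0,3), (0,4), (1,3), (1,4), (1,5), (2,5)

α = atan 0.7 = 34.99°;  2α = 69.98°
n_0 = (+0.9796, +0.2009)
n_1 = (+0.5502, +0.8351)
n_2 = (-0.5344, +0.8453)
n_3 = (-0.9959, -0.0905)
n_4 = (-0.7140, -0.7002)
n_5 = (+0.3584, -0.9336)
  (0,1): δ = 134.97°  ·
  (0,2): δ = 69.29°  ✓
  (0,3): δ = 6.39°  ✓
  (0,4): δ = 32.85°  ✓
  (0,5): δ = 99.42°  ·
  (1,2): δ = 114.32°  ·
  (1,3): δ = 51.43°  ✓
  (1,4): δ = 12.18°  ✓
  (1,5): δ = 54.38°  ✓
  (2,3): δ = 117.11°  ·
  (2,4): δ = 77.86°  ·
  (2,5): δ = 11.30°  ✓
  (3,4): δ = 140.75°  ·
  (3,5): δ = 74.19°  ·
  (4,5): δ = 113.44°  ·
antipodal pairs: 7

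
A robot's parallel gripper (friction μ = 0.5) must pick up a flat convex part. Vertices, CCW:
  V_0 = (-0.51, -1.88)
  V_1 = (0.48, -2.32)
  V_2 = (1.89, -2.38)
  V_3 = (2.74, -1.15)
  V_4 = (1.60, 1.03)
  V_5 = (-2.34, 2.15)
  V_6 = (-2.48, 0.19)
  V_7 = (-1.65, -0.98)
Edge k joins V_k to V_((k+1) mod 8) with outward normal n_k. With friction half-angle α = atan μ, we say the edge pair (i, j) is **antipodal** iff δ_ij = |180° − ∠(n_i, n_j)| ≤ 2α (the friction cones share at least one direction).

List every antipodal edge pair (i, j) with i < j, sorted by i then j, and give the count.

count = 9; pairs: (0,3), (0,4), (1,4), (2,5), (3,5), (3,6), (3,7), (4,6), (4,7)

α = atan 0.5 = 26.57°;  2α = 53.13°
n_0 = (-0.4061, -0.9138)
n_1 = (-0.0425, -0.9991)
n_2 = (+0.8227, -0.5685)
n_3 = (+0.8861, +0.4634)
n_4 = (+0.2734, +0.9619)
n_5 = (-0.9975, +0.0712)
n_6 = (-0.8156, -0.5786)
n_7 = (-0.6196, -0.7849)
  (0,1): δ = 158.47°  ·
  (0,2): δ = 100.68°  ·
  (0,3): δ = 38.43°  ✓
  (0,4): δ = 8.09°  ✓
  (0,5): δ = 109.88°  ·
  (0,6): δ = 149.31°  ·
  (0,7): δ = 165.67°  ·
  (1,2): δ = 122.21°  ·
  (1,3): δ = 59.96°  ·
  (1,4): δ = 13.43°  ✓
  (1,5): δ = 88.35°  ·
  (1,6): δ = 127.79°  ·
  (1,7): δ = 144.15°  ·
  (2,3): δ = 117.75°  ·
  (2,4): δ = 71.22°  ·
  (2,5): δ = 30.56°  ✓
  (2,6): δ = 70.00°  ·
  (2,7): δ = 86.36°  ·
  (3,4): δ = 133.48°  ·
  (3,5): δ = 31.69°  ✓
  (3,6): δ = 7.75°  ✓
  (3,7): δ = 24.10°  ✓
  (4,5): δ = 78.22°  ·
  (4,6): δ = 38.78°  ✓
  (4,7): δ = 22.42°  ✓
  (5,6): δ = 140.56°  ·
  (5,7): δ = 124.20°  ·
  (6,7): δ = 163.64°  ·
antipodal pairs: 9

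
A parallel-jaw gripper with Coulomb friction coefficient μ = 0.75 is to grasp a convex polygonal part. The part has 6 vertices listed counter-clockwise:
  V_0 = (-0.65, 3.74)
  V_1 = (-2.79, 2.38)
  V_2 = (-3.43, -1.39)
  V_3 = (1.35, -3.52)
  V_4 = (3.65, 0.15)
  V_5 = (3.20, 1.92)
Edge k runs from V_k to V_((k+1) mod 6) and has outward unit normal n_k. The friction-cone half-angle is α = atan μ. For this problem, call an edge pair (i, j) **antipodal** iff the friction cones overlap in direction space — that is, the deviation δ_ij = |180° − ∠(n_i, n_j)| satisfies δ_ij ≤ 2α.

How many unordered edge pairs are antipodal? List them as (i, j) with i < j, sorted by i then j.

α = atan 0.75 = 36.87°;  2α = 73.74°
n_0 = (-0.5364, +0.8440)
n_1 = (-0.9859, +0.1674)
n_2 = (-0.4070, -0.9134)
n_3 = (+0.8473, -0.5310)
n_4 = (+0.9692, +0.2464)
n_5 = (+0.4274, +0.9041)
  (0,1): δ = 132.07°  ·
  (0,2): δ = 56.45°  ✓
  (0,3): δ = 25.49°  ✓
  (0,4): δ = 71.83°  ✓
  (0,5): δ = 122.26°  ·
  (1,2): δ = 104.38°  ·
  (1,3): δ = 22.44°  ✓
  (1,4): δ = 23.90°  ✓
  (1,5): δ = 74.33°  ·
  (2,3): δ = 98.06°  ·
  (2,4): δ = 51.72°  ✓
  (2,5): δ = 1.28°  ✓
  (3,4): δ = 133.66°  ·
  (3,5): δ = 83.23°  ·
  (4,5): δ = 129.57°  ·
antipodal pairs: 7

count = 7; pairs: (0,2), (0,3), (0,4), (1,3), (1,4), (2,4), (2,5)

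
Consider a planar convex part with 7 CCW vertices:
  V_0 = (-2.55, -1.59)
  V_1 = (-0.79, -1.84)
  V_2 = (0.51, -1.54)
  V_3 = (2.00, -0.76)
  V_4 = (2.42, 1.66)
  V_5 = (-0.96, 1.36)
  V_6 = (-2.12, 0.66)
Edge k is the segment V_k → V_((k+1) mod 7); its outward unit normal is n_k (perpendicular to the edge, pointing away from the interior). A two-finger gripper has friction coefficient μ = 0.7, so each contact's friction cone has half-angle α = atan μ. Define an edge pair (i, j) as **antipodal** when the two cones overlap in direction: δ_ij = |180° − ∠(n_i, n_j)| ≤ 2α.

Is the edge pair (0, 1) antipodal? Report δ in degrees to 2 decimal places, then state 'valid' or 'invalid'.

α = atan 0.7 = 34.99°;  2α = 69.98°
edge 0: e_0 = (+1.76, -0.25);  n_0 = (-0.1406, -0.9901)
edge 1: e_1 = (+1.30, +0.30);  n_1 = (+0.2249, -0.9744)
∠(n_0, n_1) = 21.08°
δ = |180° − 21.08°| = 158.92°
158.92° > 2α = 69.98°  →  invalid

δ = 158.92°, invalid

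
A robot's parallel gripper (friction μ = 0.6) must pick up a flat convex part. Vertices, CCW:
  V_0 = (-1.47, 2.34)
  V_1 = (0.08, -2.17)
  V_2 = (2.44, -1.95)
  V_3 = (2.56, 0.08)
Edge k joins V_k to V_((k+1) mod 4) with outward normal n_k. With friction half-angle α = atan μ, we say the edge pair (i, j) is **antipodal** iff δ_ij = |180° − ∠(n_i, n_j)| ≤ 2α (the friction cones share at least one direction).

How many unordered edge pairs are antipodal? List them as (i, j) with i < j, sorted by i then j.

count = 3; pairs: (0,2), (0,3), (1,3)

α = atan 0.6 = 30.96°;  2α = 61.93°
n_0 = (-0.9457, -0.3250)
n_1 = (+0.0928, -0.9957)
n_2 = (+0.9983, -0.0590)
n_3 = (+0.4891, +0.8722)
  (0,1): δ = 103.64°  ·
  (0,2): δ = 22.35°  ✓
  (0,3): δ = 41.75°  ✓
  (1,2): δ = 98.71°  ·
  (1,3): δ = 34.61°  ✓
  (2,3): δ = 115.90°  ·
antipodal pairs: 3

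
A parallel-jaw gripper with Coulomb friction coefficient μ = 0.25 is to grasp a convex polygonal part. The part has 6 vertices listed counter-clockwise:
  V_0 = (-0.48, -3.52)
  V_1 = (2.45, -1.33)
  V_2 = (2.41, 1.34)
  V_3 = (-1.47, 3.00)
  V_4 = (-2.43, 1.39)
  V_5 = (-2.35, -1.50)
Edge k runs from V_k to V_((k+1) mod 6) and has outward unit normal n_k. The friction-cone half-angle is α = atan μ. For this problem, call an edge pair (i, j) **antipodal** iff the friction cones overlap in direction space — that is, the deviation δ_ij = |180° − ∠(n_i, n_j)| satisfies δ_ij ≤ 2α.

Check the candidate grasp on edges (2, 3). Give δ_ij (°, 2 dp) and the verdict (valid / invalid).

α = atan 0.25 = 14.04°;  2α = 28.07°
edge 2: e_2 = (-3.88, +1.66);  n_2 = (+0.3933, +0.9194)
edge 3: e_3 = (-0.96, -1.61);  n_3 = (-0.8589, +0.5121)
∠(n_2, n_3) = 82.36°
δ = |180° − 82.36°| = 97.64°
97.64° > 2α = 28.07°  →  invalid

δ = 97.64°, invalid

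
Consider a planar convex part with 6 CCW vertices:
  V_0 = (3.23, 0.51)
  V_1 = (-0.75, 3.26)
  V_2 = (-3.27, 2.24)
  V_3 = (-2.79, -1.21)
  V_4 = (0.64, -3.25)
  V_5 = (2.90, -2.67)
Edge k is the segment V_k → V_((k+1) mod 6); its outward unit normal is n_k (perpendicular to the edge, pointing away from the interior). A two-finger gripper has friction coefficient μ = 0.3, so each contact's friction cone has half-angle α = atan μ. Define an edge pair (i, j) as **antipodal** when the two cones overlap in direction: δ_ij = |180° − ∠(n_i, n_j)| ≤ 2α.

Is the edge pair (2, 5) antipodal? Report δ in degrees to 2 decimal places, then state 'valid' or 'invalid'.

α = atan 0.3 = 16.70°;  2α = 33.40°
edge 2: e_2 = (+0.48, -3.45);  n_2 = (-0.9905, -0.1378)
edge 5: e_5 = (+0.33, +3.18);  n_5 = (+0.9947, -0.1032)
∠(n_2, n_5) = 166.15°
δ = |180° − 166.15°| = 13.85°
13.85° ≤ 2α = 33.40°  →  valid

δ = 13.85°, valid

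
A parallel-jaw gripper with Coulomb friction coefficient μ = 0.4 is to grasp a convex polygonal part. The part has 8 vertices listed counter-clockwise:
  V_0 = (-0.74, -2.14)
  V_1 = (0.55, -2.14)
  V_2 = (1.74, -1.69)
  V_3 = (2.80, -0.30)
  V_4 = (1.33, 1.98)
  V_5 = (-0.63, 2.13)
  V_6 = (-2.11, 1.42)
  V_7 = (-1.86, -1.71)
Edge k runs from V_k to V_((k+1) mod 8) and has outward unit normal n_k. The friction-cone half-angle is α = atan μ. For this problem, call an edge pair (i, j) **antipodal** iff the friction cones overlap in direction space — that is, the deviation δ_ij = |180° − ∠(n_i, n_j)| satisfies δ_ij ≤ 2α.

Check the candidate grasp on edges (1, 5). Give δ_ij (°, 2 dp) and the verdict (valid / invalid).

α = atan 0.4 = 21.80°;  2α = 43.60°
edge 1: e_1 = (+1.19, +0.45);  n_1 = (+0.3537, -0.9354)
edge 5: e_5 = (-1.48, -0.71);  n_5 = (-0.4325, +0.9016)
∠(n_1, n_5) = 175.09°
δ = |180° − 175.09°| = 4.91°
4.91° ≤ 2α = 43.60°  →  valid

δ = 4.91°, valid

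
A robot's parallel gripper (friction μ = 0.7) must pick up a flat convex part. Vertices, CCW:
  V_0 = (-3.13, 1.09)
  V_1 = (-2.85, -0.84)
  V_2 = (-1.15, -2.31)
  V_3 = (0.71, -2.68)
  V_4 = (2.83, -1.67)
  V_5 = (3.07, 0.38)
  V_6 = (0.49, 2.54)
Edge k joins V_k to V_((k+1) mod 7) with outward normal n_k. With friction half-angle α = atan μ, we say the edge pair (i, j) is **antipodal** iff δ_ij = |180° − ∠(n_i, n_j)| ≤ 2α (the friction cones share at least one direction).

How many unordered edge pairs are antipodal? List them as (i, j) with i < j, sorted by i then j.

count = 10; pairs: (0,4), (0,5), (1,4), (1,5), (1,6), (2,5), (2,6), (3,5), (3,6), (4,6)

α = atan 0.7 = 34.99°;  2α = 69.98°
n_0 = (-0.9896, -0.1436)
n_1 = (-0.6541, -0.7564)
n_2 = (-0.1951, -0.9808)
n_3 = (+0.4301, -0.9028)
n_4 = (+0.9932, -0.1163)
n_5 = (+0.6419, +0.7668)
n_6 = (-0.3718, +0.9283)
  (0,1): δ = 139.10°  ·
  (0,2): δ = 109.51°  ·
  (0,3): δ = 72.78°  ·
  (0,4): δ = 14.93°  ✓
  (0,5): δ = 41.81°  ✓
  (0,6): δ = 103.57°  ·
  (1,2): δ = 150.40°  ·
  (1,3): δ = 113.68°  ·
  (1,4): δ = 55.83°  ✓
  (1,5): δ = 0.91°  ✓
  (1,6): δ = 62.68°  ✓
  (2,3): δ = 143.28°  ·
  (2,4): δ = 85.43°  ·
  (2,5): δ = 28.69°  ✓
  (2,6): δ = 33.08°  ✓
  (3,4): δ = 122.15°  ·
  (3,5): δ = 65.41°  ✓
  (3,6): δ = 3.65°  ✓
  (4,5): δ = 123.26°  ·
  (4,6): δ = 61.49°  ✓
  (5,6): δ = 118.23°  ·
antipodal pairs: 10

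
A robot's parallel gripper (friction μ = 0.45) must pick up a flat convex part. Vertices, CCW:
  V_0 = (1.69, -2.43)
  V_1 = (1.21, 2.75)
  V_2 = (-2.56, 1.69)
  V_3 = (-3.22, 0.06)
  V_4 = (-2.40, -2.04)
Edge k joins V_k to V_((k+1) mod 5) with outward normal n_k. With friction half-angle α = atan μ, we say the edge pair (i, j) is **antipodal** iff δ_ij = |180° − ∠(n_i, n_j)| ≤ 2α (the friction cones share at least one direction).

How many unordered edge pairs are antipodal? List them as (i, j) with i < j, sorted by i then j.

count = 3; pairs: (0,2), (0,3), (1,4)

α = atan 0.45 = 24.23°;  2α = 48.46°
n_0 = (+0.9957, +0.0923)
n_1 = (-0.2707, +0.9627)
n_2 = (-0.9269, +0.3753)
n_3 = (-0.9315, -0.3637)
n_4 = (-0.0949, -0.9955)
  (0,1): δ = 79.59°  ·
  (0,2): δ = 27.34°  ✓
  (0,3): δ = 16.04°  ✓
  (0,4): δ = 79.26°  ·
  (1,2): δ = 127.75°  ·
  (1,3): δ = 84.37°  ·
  (1,4): δ = 21.15°  ✓
  (2,3): δ = 136.63°  ·
  (2,4): δ = 73.40°  ·
  (3,4): δ = 116.78°  ·
antipodal pairs: 3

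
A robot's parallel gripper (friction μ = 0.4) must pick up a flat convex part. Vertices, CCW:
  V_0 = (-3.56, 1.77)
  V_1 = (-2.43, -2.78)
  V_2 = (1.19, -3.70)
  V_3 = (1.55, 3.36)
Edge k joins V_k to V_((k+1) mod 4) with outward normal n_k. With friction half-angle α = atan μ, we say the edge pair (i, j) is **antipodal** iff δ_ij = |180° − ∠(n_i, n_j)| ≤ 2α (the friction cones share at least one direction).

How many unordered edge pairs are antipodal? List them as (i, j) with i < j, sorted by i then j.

α = atan 0.4 = 21.80°;  2α = 43.60°
n_0 = (-0.9705, -0.2410)
n_1 = (-0.2463, -0.9692)
n_2 = (+0.9987, -0.0509)
n_3 = (-0.2971, +0.9548)
  (0,1): δ = 118.21°  ·
  (0,2): δ = 16.87°  ✓
  (0,3): δ = 93.34°  ·
  (1,2): δ = 78.66°  ·
  (1,3): δ = 31.54°  ✓
  (2,3): δ = 69.80°  ·
antipodal pairs: 2

count = 2; pairs: (0,2), (1,3)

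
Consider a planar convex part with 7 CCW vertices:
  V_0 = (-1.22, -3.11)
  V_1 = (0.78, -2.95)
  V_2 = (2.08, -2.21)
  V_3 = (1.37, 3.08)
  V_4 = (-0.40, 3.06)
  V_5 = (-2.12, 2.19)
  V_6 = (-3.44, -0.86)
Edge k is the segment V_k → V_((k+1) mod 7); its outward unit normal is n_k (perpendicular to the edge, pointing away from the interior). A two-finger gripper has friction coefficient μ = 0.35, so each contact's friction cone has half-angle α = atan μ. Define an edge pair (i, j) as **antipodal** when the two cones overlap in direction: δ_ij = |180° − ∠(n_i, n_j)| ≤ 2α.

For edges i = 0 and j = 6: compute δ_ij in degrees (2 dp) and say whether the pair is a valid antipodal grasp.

α = atan 0.35 = 19.29°;  2α = 38.58°
edge 0: e_0 = (+2.00, +0.16);  n_0 = (+0.0797, -0.9968)
edge 6: e_6 = (+2.22, -2.25);  n_6 = (-0.7118, -0.7023)
∠(n_0, n_6) = 49.96°
δ = |180° − 49.96°| = 130.04°
130.04° > 2α = 38.58°  →  invalid

δ = 130.04°, invalid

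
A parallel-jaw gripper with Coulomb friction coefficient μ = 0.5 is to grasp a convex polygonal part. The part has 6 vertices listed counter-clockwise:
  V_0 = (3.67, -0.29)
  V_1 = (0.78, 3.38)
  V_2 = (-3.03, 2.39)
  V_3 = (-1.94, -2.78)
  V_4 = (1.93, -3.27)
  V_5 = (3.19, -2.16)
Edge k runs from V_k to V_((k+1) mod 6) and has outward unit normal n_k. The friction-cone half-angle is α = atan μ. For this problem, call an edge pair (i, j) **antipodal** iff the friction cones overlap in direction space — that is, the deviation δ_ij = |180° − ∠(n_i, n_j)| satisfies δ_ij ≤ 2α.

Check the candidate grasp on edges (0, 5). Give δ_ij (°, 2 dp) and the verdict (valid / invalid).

α = atan 0.5 = 26.57°;  2α = 53.13°
edge 0: e_0 = (-2.89, +3.67);  n_0 = (+0.7856, +0.6187)
edge 5: e_5 = (+0.48, +1.87);  n_5 = (+0.9686, -0.2486)
∠(n_0, n_5) = 52.62°
δ = |180° − 52.62°| = 127.38°
127.38° > 2α = 53.13°  →  invalid

δ = 127.38°, invalid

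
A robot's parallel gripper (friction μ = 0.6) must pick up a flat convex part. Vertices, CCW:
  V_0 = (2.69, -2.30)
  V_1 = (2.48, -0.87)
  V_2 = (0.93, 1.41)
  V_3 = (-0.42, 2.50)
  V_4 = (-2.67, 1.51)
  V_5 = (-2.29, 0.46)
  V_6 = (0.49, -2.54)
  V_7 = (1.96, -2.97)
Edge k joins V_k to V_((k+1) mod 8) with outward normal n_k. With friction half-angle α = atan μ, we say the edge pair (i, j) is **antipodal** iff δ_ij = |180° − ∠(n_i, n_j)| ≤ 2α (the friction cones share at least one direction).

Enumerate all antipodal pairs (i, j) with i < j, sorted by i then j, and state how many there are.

count = 10; pairs: (0,4), (0,5), (1,4), (1,5), (1,6), (2,4), (2,5), (2,6), (3,6), (3,7)

α = atan 0.6 = 30.96°;  2α = 61.93°
n_0 = (+0.9894, +0.1453)
n_1 = (+0.8270, +0.5622)
n_2 = (+0.6282, +0.7780)
n_3 = (-0.4027, +0.9153)
n_4 = (-0.9403, -0.3403)
n_5 = (-0.7335, -0.6797)
n_6 = (-0.2808, -0.9598)
n_7 = (+0.6762, -0.7367)
  (0,1): δ = 154.15°  ·
  (0,2): δ = 137.27°  ·
  (0,3): δ = 74.60°  ·
  (0,4): δ = 11.54°  ✓
  (0,5): δ = 34.47°  ✓
  (0,6): δ = 65.34°  ·
  (0,7): δ = 124.19°  ·
  (1,2): δ = 163.13°  ·
  (1,3): δ = 100.46°  ·
  (1,4): δ = 14.31°  ✓
  (1,5): δ = 8.61°  ✓
  (1,6): δ = 39.49°  ✓
  (1,7): δ = 98.34°  ·
  (2,3): δ = 117.33°  ·
  (2,4): δ = 31.19°  ✓
  (2,5): δ = 8.26°  ✓
  (2,6): δ = 22.61°  ✓
  (2,7): δ = 81.46°  ·
  (3,4): δ = 93.85°  ·
  (3,5): δ = 70.93°  ·
  (3,6): δ = 40.05°  ✓
  (3,7): δ = 18.80°  ✓
  (4,5): δ = 157.08°  ·
  (4,6): δ = 126.20°  ·
  (4,7): δ = 67.35°  ·
  (5,6): δ = 149.13°  ·
  (5,7): δ = 90.27°  ·
  (6,7): δ = 121.15°  ·
antipodal pairs: 10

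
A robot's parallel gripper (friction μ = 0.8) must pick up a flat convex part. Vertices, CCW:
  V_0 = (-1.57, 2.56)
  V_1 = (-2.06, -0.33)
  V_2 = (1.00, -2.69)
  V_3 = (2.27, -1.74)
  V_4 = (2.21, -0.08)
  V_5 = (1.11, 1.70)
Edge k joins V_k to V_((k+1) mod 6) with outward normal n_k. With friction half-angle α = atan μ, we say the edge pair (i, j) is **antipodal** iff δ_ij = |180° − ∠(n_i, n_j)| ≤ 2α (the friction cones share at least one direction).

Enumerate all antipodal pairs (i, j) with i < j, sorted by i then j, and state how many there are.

α = atan 0.8 = 38.66°;  2α = 77.32°
n_0 = (-0.9859, +0.1672)
n_1 = (-0.6107, -0.7919)
n_2 = (+0.5990, -0.8008)
n_3 = (+0.9993, +0.0361)
n_4 = (+0.8507, +0.5257)
n_5 = (+0.3055, +0.9522)
  (0,1): δ = 118.02°  ·
  (0,2): δ = 43.58°  ✓
  (0,3): δ = 11.69°  ✓
  (0,4): δ = 41.34°  ✓
  (0,5): δ = 81.83°  ·
  (1,2): δ = 105.56°  ·
  (1,3): δ = 50.29°  ✓
  (1,4): δ = 20.64°  ✓
  (1,5): δ = 19.85°  ✓
  (2,3): δ = 124.73°  ·
  (2,4): δ = 95.08°  ·
  (2,5): δ = 54.59°  ✓
  (3,4): δ = 150.35°  ·
  (3,5): δ = 109.86°  ·
  (4,5): δ = 139.51°  ·
antipodal pairs: 7

count = 7; pairs: (0,2), (0,3), (0,4), (1,3), (1,4), (1,5), (2,5)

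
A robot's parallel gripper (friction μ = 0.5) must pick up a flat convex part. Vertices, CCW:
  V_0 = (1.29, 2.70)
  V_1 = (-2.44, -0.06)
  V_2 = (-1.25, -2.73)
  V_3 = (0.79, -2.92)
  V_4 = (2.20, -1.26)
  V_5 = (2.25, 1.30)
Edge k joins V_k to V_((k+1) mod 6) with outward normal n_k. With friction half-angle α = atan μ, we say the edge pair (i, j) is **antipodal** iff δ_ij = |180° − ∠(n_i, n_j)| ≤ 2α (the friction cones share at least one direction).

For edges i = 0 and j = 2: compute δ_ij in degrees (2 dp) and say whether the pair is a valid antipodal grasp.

α = atan 0.5 = 26.57°;  2α = 53.13°
edge 0: e_0 = (-3.73, -2.76);  n_0 = (-0.5948, +0.8039)
edge 2: e_2 = (+2.04, -0.19);  n_2 = (-0.0927, -0.9957)
∠(n_0, n_2) = 138.18°
δ = |180° − 138.18°| = 41.82°
41.82° ≤ 2α = 53.13°  →  valid

δ = 41.82°, valid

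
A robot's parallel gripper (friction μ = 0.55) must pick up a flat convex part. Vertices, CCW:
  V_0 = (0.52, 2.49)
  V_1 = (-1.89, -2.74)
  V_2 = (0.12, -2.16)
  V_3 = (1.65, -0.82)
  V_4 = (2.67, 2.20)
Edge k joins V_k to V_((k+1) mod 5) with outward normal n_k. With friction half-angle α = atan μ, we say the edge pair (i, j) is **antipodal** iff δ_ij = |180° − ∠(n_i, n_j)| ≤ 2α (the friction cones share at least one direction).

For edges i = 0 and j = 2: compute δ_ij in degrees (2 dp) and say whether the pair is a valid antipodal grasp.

δ = 24.05°, valid

α = atan 0.55 = 28.81°;  2α = 57.62°
edge 0: e_0 = (-2.41, -5.23);  n_0 = (-0.9082, +0.4185)
edge 2: e_2 = (+1.53, +1.34);  n_2 = (+0.6589, -0.7523)
∠(n_0, n_2) = 155.95°
δ = |180° − 155.95°| = 24.05°
24.05° ≤ 2α = 57.62°  →  valid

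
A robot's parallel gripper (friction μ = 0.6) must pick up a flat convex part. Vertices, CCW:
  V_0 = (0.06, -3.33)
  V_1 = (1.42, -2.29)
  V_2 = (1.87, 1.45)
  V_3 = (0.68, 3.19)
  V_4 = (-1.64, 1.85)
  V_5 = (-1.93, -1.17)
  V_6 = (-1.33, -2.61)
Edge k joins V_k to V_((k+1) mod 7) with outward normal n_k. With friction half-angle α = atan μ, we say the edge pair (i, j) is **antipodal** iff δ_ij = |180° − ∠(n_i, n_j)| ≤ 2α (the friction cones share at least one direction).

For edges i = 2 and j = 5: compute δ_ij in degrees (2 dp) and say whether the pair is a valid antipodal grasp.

α = atan 0.6 = 30.96°;  2α = 61.93°
edge 2: e_2 = (-1.19, +1.74);  n_2 = (+0.8254, +0.5645)
edge 5: e_5 = (+0.60, -1.44);  n_5 = (-0.9231, -0.3846)
∠(n_2, n_5) = 168.25°
δ = |180° − 168.25°| = 11.75°
11.75° ≤ 2α = 61.93°  →  valid

δ = 11.75°, valid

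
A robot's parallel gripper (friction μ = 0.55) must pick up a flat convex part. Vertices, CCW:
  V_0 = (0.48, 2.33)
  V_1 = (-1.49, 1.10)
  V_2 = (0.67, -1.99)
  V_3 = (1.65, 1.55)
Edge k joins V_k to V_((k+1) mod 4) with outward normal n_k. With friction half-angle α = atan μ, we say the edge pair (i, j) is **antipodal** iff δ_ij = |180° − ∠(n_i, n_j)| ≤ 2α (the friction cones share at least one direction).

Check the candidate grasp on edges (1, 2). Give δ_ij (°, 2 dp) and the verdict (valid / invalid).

α = atan 0.55 = 28.81°;  2α = 57.62°
edge 1: e_1 = (+2.16, -3.09);  n_1 = (-0.8196, -0.5729)
edge 2: e_2 = (+0.98, +3.54);  n_2 = (+0.9638, -0.2668)
∠(n_1, n_2) = 129.57°
δ = |180° − 129.57°| = 50.43°
50.43° ≤ 2α = 57.62°  →  valid

δ = 50.43°, valid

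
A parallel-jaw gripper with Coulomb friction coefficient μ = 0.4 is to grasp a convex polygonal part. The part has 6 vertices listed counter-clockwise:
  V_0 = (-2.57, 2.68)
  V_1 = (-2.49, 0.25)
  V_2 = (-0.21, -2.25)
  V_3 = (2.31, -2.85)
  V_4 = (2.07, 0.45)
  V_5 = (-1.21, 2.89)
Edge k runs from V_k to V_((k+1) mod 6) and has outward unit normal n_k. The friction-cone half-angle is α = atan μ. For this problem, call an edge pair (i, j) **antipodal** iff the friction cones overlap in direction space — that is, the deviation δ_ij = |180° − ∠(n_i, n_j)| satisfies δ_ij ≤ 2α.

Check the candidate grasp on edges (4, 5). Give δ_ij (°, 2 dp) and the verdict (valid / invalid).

α = atan 0.4 = 21.80°;  2α = 43.60°
edge 4: e_4 = (-3.28, +2.44);  n_4 = (+0.5969, +0.8023)
edge 5: e_5 = (-1.36, -0.21);  n_5 = (-0.1526, +0.9883)
∠(n_4, n_5) = 45.42°
δ = |180° − 45.42°| = 134.58°
134.58° > 2α = 43.60°  →  invalid

δ = 134.58°, invalid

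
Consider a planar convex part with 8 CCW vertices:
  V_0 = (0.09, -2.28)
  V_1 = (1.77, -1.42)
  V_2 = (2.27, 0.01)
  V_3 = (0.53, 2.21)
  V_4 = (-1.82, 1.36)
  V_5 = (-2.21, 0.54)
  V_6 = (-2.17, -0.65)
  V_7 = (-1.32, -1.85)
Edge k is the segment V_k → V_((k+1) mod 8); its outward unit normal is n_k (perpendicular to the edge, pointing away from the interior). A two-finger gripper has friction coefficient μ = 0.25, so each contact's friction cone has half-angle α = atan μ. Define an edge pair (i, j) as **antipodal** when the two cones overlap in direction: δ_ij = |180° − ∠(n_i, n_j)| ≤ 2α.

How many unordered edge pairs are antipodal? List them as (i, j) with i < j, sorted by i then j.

α = atan 0.25 = 14.04°;  2α = 28.07°
n_0 = (+0.4557, -0.8901)
n_1 = (+0.9440, -0.3301)
n_2 = (+0.7843, +0.6203)
n_3 = (-0.3401, +0.9404)
n_4 = (-0.9031, +0.4295)
n_5 = (-0.9994, -0.0336)
n_6 = (-0.8160, -0.5780)
n_7 = (-0.2917, -0.9565)
  (0,1): δ = 136.38°  ·
  (0,2): δ = 78.77°  ·
  (0,3): δ = 7.22°  ✓
  (0,4): δ = 37.46°  ·
  (0,5): δ = 64.82°  ·
  (0,6): δ = 98.20°  ·
  (0,7): δ = 135.93°  ·
  (1,2): δ = 122.39°  ·
  (1,3): δ = 50.84°  ·
  (1,4): δ = 6.16°  ✓
  (1,5): δ = 21.20°  ✓
  (1,6): δ = 54.58°  ·
  (1,7): δ = 92.31°  ·
  (2,3): δ = 108.46°  ·
  (2,4): δ = 63.78°  ·
  (2,5): δ = 36.42°  ·
  (2,6): δ = 3.03°  ✓
  (2,7): δ = 34.70°  ·
  (3,4): δ = 135.32°  ·
  (3,5): δ = 107.96°  ·
  (3,6): δ = 74.57°  ·
  (3,7): δ = 36.85°  ·
  (4,5): δ = 152.64°  ·
  (4,6): δ = 119.25°  ·
  (4,7): δ = 81.52°  ·
  (5,6): δ = 146.61°  ·
  (5,7): δ = 108.89°  ·
  (6,7): δ = 142.27°  ·
antipodal pairs: 4

count = 4; pairs: (0,3), (1,4), (1,5), (2,6)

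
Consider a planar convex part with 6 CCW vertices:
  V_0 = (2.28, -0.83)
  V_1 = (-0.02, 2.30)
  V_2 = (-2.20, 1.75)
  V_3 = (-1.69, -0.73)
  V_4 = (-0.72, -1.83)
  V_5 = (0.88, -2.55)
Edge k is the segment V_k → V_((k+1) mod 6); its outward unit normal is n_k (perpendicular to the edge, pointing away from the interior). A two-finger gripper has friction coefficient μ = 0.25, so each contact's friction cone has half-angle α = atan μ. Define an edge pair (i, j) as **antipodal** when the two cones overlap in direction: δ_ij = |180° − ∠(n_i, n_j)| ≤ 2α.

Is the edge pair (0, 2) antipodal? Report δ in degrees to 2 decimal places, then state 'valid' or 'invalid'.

δ = 24.69°, valid

α = atan 0.25 = 14.04°;  2α = 28.07°
edge 0: e_0 = (-2.30, +3.13);  n_0 = (+0.8058, +0.5921)
edge 2: e_2 = (+0.51, -2.48);  n_2 = (-0.9795, -0.2014)
∠(n_0, n_2) = 155.31°
δ = |180° − 155.31°| = 24.69°
24.69° ≤ 2α = 28.07°  →  valid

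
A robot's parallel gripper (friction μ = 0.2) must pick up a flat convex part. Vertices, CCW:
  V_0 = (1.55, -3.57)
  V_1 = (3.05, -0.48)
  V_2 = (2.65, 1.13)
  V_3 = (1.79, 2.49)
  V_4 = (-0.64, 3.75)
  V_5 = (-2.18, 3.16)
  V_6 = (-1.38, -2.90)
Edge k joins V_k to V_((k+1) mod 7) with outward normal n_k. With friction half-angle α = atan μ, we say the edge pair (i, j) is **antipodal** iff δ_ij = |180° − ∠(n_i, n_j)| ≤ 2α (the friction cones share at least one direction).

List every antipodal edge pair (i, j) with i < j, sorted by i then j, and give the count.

α = atan 0.2 = 11.31°;  2α = 22.62°
n_0 = (+0.8996, -0.4367)
n_1 = (+0.9705, +0.2411)
n_2 = (+0.8452, +0.5345)
n_3 = (+0.4603, +0.8878)
n_4 = (-0.3578, +0.9338)
n_5 = (-0.9914, -0.1309)
n_6 = (-0.2229, -0.9748)
  (0,1): δ = 140.15°  ·
  (0,2): δ = 121.80°  ·
  (0,3): δ = 91.51°  ·
  (0,4): δ = 43.14°  ·
  (0,5): δ = 33.41°  ·
  (0,6): δ = 103.01°  ·
  (1,2): δ = 161.65°  ·
  (1,3): δ = 131.36°  ·
  (1,4): δ = 82.99°  ·
  (1,5): δ = 6.43°  ✓
  (1,6): δ = 63.17°  ·
  (2,3): δ = 149.71°  ·
  (2,4): δ = 101.34°  ·
  (2,5): δ = 24.79°  ·
  (2,6): δ = 44.81°  ·
  (3,4): δ = 131.63°  ·
  (3,5): δ = 55.07°  ·
  (3,6): δ = 14.53°  ✓
  (4,5): δ = 103.44°  ·
  (4,6): δ = 33.84°  ·
  (5,6): δ = 110.40°  ·
antipodal pairs: 2

count = 2; pairs: (1,5), (3,6)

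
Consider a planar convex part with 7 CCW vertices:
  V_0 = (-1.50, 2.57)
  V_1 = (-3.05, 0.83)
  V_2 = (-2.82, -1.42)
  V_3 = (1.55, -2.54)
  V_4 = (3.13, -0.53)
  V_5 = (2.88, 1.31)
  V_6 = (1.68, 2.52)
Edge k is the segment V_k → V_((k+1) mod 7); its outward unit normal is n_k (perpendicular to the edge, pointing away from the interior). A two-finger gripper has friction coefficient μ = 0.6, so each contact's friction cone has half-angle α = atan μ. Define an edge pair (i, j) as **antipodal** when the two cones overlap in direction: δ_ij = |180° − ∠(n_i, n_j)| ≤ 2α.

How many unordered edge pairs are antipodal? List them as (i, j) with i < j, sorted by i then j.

count = 8; pairs: (0,3), (0,4), (1,3), (1,4), (1,5), (2,5), (2,6), (3,6)

α = atan 0.6 = 30.96°;  2α = 61.93°
n_0 = (-0.7467, +0.6652)
n_1 = (-0.9948, -0.1017)
n_2 = (-0.2483, -0.9687)
n_3 = (+0.7862, -0.6180)
n_4 = (+0.9909, +0.1346)
n_5 = (+0.7100, +0.7042)
n_6 = (+0.0157, +0.9999)
  (0,1): δ = 132.47°  ·
  (0,2): δ = 62.68°  ·
  (0,3): δ = 3.52°  ✓
  (0,4): δ = 49.43°  ✓
  (0,5): δ = 86.46°  ·
  (0,6): δ = 130.79°  ·
  (1,2): δ = 110.21°  ·
  (1,3): δ = 44.01°  ✓
  (1,4): δ = 1.90°  ✓
  (1,5): δ = 38.93°  ✓
  (1,6): δ = 83.26°  ·
  (2,3): δ = 113.79°  ·
  (2,4): δ = 67.89°  ·
  (2,5): δ = 30.86°  ✓
  (2,6): δ = 13.47°  ✓
  (3,4): δ = 134.09°  ·
  (3,5): δ = 97.07°  ·
  (3,6): δ = 52.73°  ✓
  (4,5): δ = 142.98°  ·
  (4,6): δ = 98.64°  ·
  (5,6): δ = 135.66°  ·
antipodal pairs: 8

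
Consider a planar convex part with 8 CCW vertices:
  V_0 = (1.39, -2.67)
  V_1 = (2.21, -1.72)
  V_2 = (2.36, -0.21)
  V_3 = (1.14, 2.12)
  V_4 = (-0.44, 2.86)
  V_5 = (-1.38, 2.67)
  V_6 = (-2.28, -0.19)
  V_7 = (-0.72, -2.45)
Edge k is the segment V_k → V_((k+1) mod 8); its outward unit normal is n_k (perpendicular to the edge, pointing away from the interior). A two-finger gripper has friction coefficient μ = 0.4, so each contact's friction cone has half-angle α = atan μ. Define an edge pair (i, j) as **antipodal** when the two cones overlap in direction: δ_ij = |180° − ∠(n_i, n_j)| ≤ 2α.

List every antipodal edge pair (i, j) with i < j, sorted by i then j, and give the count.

α = atan 0.4 = 21.80°;  2α = 43.60°
n_0 = (+0.7570, -0.6534)
n_1 = (+0.9951, -0.0989)
n_2 = (+0.8859, +0.4639)
n_3 = (+0.4241, +0.9056)
n_4 = (-0.1981, +0.9802)
n_5 = (-0.9539, +0.3002)
n_6 = (-0.8230, -0.5681)
n_7 = (-0.1037, -0.9946)
  (0,1): δ = 144.87°  ·
  (0,2): δ = 111.56°  ·
  (0,3): δ = 74.30°  ·
  (0,4): δ = 37.77°  ✓
  (0,5): δ = 23.33°  ✓
  (0,6): δ = 75.42°  ·
  (0,7): δ = 124.85°  ·
  (1,2): δ = 146.69°  ·
  (1,3): δ = 109.42°  ·
  (1,4): δ = 72.90°  ·
  (1,5): δ = 11.80°  ✓
  (1,6): δ = 40.29°  ✓
  (1,7): δ = 89.72°  ·
  (2,3): δ = 142.73°  ·
  (2,4): δ = 106.21°  ·
  (2,5): δ = 45.10°  ·
  (2,6): δ = 6.98°  ✓
  (2,7): δ = 56.41°  ·
  (3,4): δ = 143.48°  ·
  (3,5): δ = 82.37°  ·
  (3,6): δ = 30.29°  ✓
  (3,7): δ = 19.14°  ✓
  (4,5): δ = 118.90°  ·
  (4,6): δ = 66.81°  ·
  (4,7): δ = 17.38°  ✓
  (5,6): δ = 127.92°  ·
  (5,7): δ = 78.48°  ·
  (6,7): δ = 130.57°  ·
antipodal pairs: 8

count = 8; pairs: (0,4), (0,5), (1,5), (1,6), (2,6), (3,6), (3,7), (4,7)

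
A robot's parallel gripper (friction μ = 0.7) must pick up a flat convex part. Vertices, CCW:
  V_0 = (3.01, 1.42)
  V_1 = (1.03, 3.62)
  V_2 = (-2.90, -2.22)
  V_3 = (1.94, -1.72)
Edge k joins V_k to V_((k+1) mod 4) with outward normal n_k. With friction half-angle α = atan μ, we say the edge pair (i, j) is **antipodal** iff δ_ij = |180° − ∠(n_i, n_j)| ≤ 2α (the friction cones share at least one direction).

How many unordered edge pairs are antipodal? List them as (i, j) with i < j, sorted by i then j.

count = 3; pairs: (0,2), (1,2), (1,3)

α = atan 0.7 = 34.99°;  2α = 69.98°
n_0 = (+0.7433, +0.6690)
n_1 = (-0.8296, +0.5583)
n_2 = (+0.1028, -0.9947)
n_3 = (+0.9466, -0.3226)
  (0,1): δ = 75.93°  ·
  (0,2): δ = 53.91°  ✓
  (0,3): δ = 119.20°  ·
  (1,2): δ = 50.16°  ✓
  (1,3): δ = 15.12°  ✓
  (2,3): δ = 114.72°  ·
antipodal pairs: 3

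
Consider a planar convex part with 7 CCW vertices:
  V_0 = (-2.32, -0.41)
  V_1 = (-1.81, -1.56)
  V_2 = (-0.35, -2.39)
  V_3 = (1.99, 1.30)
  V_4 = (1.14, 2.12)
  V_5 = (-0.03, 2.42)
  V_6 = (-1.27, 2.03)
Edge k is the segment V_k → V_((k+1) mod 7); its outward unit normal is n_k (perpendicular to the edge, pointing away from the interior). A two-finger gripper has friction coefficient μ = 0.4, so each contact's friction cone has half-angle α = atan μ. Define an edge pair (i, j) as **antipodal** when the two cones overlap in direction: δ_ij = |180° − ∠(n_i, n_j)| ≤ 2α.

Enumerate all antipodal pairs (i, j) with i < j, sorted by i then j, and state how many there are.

α = atan 0.4 = 21.80°;  2α = 43.60°
n_0 = (-0.9141, -0.4054)
n_1 = (-0.4942, -0.8693)
n_2 = (+0.8445, -0.5355)
n_3 = (+0.6943, +0.7197)
n_4 = (+0.2484, +0.9687)
n_5 = (-0.3000, +0.9539)
n_6 = (-0.9186, +0.3953)
  (0,1): δ = 143.53°  ·
  (0,2): δ = 56.30°  ·
  (0,3): δ = 22.11°  ✓
  (0,4): δ = 51.70°  ·
  (0,5): δ = 83.54°  ·
  (0,6): δ = 132.80°  ·
  (1,2): δ = 92.76°  ·
  (1,3): δ = 14.35°  ✓
  (1,4): δ = 15.24°  ✓
  (1,5): δ = 47.08°  ·
  (1,6): δ = 96.33°  ·
  (2,3): δ = 101.59°  ·
  (2,4): δ = 72.00°  ·
  (2,5): δ = 40.16°  ✓
  (2,6): δ = 9.10°  ✓
  (3,4): δ = 150.41°  ·
  (3,5): δ = 118.57°  ·
  (3,6): δ = 69.31°  ·
  (4,5): δ = 148.16°  ·
  (4,6): δ = 98.90°  ·
  (5,6): δ = 130.74°  ·
antipodal pairs: 5

count = 5; pairs: (0,3), (1,3), (1,4), (2,5), (2,6)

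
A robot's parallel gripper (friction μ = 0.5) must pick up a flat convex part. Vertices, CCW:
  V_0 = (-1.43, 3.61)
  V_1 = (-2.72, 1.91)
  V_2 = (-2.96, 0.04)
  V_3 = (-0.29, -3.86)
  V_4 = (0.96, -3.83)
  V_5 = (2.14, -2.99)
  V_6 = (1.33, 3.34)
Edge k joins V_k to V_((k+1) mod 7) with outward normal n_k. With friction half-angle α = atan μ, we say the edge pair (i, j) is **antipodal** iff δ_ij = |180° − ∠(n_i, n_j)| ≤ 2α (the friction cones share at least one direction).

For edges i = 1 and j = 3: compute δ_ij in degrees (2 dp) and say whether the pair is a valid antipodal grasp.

δ = 81.31°, invalid

α = atan 0.5 = 26.57°;  2α = 53.13°
edge 1: e_1 = (-0.24, -1.87);  n_1 = (-0.9919, +0.1273)
edge 3: e_3 = (+1.25, +0.03);  n_3 = (+0.0240, -0.9997)
∠(n_1, n_3) = 98.69°
δ = |180° − 98.69°| = 81.31°
81.31° > 2α = 53.13°  →  invalid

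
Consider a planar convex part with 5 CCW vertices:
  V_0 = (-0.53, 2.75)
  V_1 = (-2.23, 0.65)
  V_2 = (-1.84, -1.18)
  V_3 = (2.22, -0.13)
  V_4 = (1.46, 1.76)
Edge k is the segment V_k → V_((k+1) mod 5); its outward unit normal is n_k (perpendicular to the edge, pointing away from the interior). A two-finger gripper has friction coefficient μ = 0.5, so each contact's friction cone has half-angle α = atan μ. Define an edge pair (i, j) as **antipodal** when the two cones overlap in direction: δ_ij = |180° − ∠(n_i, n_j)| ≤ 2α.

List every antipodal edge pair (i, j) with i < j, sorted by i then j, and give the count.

α = atan 0.5 = 26.57°;  2α = 53.13°
n_0 = (-0.7772, +0.6292)
n_1 = (-0.9780, -0.2084)
n_2 = (+0.2504, -0.9681)
n_3 = (+0.9278, +0.3731)
n_4 = (+0.4454, +0.8953)
  (0,1): δ = 128.98°  ·
  (0,2): δ = 36.51°  ✓
  (0,3): δ = 60.90°  ·
  (0,4): δ = 102.54°  ·
  (1,2): δ = 87.53°  ·
  (1,3): δ = 9.88°  ✓
  (1,4): δ = 51.52°  ✓
  (2,3): δ = 82.59°  ·
  (2,4): δ = 40.95°  ✓
  (3,4): δ = 138.36°  ·
antipodal pairs: 4

count = 4; pairs: (0,2), (1,3), (1,4), (2,4)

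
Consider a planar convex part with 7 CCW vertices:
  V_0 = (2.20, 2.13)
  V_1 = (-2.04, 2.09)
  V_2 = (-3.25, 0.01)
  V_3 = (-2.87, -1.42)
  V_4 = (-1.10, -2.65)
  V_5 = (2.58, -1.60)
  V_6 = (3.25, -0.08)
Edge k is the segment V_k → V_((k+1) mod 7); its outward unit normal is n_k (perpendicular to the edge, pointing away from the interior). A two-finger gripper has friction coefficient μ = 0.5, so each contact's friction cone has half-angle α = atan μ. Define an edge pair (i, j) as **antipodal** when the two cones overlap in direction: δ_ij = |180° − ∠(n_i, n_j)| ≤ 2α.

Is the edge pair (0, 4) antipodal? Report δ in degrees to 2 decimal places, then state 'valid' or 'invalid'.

α = atan 0.5 = 26.57°;  2α = 53.13°
edge 0: e_0 = (-4.24, -0.04);  n_0 = (-0.0094, +1.0000)
edge 4: e_4 = (+3.68, +1.05);  n_4 = (+0.2744, -0.9616)
∠(n_0, n_4) = 164.62°
δ = |180° − 164.62°| = 15.38°
15.38° ≤ 2α = 53.13°  →  valid

δ = 15.38°, valid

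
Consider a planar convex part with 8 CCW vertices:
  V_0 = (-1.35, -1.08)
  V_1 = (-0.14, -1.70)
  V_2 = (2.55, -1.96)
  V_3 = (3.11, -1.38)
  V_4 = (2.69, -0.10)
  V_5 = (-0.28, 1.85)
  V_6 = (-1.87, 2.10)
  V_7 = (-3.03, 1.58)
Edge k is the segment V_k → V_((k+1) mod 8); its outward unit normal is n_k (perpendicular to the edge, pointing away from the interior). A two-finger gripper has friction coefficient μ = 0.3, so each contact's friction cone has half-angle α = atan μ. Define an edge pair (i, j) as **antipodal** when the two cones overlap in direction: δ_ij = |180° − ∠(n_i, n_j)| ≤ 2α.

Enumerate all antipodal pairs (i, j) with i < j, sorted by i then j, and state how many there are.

count = 8; pairs: (0,4), (0,5), (1,4), (1,5), (1,6), (2,6), (3,7), (4,7)

α = atan 0.3 = 16.70°;  2α = 33.40°
n_0 = (-0.4560, -0.8900)
n_1 = (-0.0962, -0.9954)
n_2 = (+0.7194, -0.6946)
n_3 = (+0.9502, +0.3118)
n_4 = (+0.5488, +0.8359)
n_5 = (+0.1553, +0.9879)
n_6 = (-0.4091, +0.9125)
n_7 = (-0.8455, -0.5340)
  (0,1): δ = 158.39°  ·
  (0,2): δ = 106.86°  ·
  (0,3): δ = 44.70°  ·
  (0,4): δ = 6.16°  ✓
  (0,5): δ = 18.19°  ✓
  (0,6): δ = 51.28°  ·
  (0,7): δ = 149.41°  ·
  (1,2): δ = 128.47°  ·
  (1,3): δ = 66.31°  ·
  (1,4): δ = 27.77°  ✓
  (1,5): δ = 3.41°  ✓
  (1,6): δ = 29.67°  ✓
  (1,7): δ = 127.80°  ·
  (2,3): δ = 117.84°  ·
  (2,4): δ = 79.29°  ·
  (2,5): δ = 54.94°  ·
  (2,6): δ = 21.86°  ✓
  (2,7): δ = 76.27°  ·
  (3,4): δ = 141.45°  ·
  (3,5): δ = 117.10°  ·
  (3,6): δ = 84.02°  ·
  (3,7): δ = 14.11°  ✓
  (4,5): δ = 155.65°  ·
  (4,6): δ = 122.57°  ·
  (4,7): δ = 24.44°  ✓
  (5,6): δ = 146.92°  ·
  (5,7): δ = 48.79°  ·
  (6,7): δ = 81.87°  ·
antipodal pairs: 8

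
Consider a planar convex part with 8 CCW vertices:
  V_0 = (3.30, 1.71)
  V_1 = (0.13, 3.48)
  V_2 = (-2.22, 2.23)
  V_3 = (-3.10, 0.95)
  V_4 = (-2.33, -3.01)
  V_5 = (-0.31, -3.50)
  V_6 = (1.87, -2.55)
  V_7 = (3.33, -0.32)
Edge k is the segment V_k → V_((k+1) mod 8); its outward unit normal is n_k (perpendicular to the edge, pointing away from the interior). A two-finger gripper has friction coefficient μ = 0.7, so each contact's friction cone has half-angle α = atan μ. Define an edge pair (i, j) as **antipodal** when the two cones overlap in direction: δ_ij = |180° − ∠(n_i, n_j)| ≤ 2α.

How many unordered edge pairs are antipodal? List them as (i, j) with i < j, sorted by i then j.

α = atan 0.7 = 34.99°;  2α = 69.98°
n_0 = (+0.4875, +0.8731)
n_1 = (-0.4696, +0.8829)
n_2 = (-0.8240, +0.5665)
n_3 = (-0.9816, -0.1909)
n_4 = (-0.2357, -0.9718)
n_5 = (+0.3995, -0.9167)
n_6 = (+0.8366, -0.5478)
n_7 = (+0.9999, +0.0148)
  (0,1): δ = 122.81°  ·
  (0,2): δ = 95.33°  ·
  (0,3): δ = 49.82°  ✓
  (0,4): δ = 15.54°  ✓
  (0,5): δ = 52.72°  ✓
  (0,6): δ = 85.96°  ·
  (0,7): δ = 120.02°  ·
  (1,2): δ = 152.52°  ·
  (1,3): δ = 107.01°  ·
  (1,4): δ = 41.64°  ✓
  (1,5): δ = 4.46°  ✓
  (1,6): δ = 28.78°  ✓
  (1,7): δ = 62.84°  ✓
  (2,3): δ = 134.49°  ·
  (2,4): δ = 69.13°  ✓
  (2,5): δ = 31.94°  ✓
  (2,6): δ = 1.30°  ✓
  (2,7): δ = 35.36°  ✓
  (3,4): δ = 114.64°  ·
  (3,5): δ = 77.46°  ·
  (3,6): δ = 44.22°  ✓
  (3,7): δ = 10.16°  ✓
  (4,5): δ = 142.82°  ·
  (4,6): δ = 109.58°  ·
  (4,7): δ = 75.52°  ·
  (5,6): δ = 146.76°  ·
  (5,7): δ = 112.70°  ·
  (6,7): δ = 145.94°  ·
antipodal pairs: 13

count = 13; pairs: (0,3), (0,4), (0,5), (1,4), (1,5), (1,6), (1,7), (2,4), (2,5), (2,6), (2,7), (3,6), (3,7)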